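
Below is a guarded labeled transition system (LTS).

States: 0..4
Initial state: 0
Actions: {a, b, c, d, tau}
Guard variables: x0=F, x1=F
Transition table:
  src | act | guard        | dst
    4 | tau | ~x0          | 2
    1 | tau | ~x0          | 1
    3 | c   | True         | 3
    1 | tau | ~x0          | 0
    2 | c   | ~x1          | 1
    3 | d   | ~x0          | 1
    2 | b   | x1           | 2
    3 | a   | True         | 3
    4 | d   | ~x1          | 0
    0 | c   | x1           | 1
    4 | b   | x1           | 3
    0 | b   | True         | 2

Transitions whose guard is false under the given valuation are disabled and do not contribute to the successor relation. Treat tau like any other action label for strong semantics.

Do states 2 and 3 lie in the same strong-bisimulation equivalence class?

Refine partition for ~:
  π0 = {{0,1,2,3,4}}
  π1 = {{0},{1},{2},{3},{4}}
stable after 2 split(s): 5 block(s)
2∈{2}, 3∈{3}

Answer: NOT BISIMILAR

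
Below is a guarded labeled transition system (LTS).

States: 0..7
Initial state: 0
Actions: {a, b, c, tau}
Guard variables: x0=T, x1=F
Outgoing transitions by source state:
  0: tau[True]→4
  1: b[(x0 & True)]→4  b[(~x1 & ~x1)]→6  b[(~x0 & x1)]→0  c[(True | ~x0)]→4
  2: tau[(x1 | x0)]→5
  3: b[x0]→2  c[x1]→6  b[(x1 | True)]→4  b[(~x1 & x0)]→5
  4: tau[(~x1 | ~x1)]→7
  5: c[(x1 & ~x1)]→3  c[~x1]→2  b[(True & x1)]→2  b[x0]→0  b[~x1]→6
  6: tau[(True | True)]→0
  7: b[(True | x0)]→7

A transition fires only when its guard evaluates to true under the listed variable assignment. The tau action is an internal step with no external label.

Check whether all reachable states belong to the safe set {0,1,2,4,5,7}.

Answer: INVARIANT HOLDS

Working:
Inv-set: {0,1,2,4,5,7}
R = {0,4,7}
  0: safe
  4: safe
  7: safe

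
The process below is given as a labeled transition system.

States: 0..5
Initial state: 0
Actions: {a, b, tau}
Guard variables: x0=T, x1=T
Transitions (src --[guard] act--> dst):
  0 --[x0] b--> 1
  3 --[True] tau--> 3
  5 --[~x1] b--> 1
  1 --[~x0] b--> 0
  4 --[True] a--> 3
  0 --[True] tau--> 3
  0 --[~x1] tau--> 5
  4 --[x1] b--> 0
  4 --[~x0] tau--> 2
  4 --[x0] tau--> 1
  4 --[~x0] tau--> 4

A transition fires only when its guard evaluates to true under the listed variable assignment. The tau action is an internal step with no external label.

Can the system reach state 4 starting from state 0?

Guard filter leaves 6 enabled edge(s).
Layer 0: {0}
Layer 1: {1,3}  cumulative {0,1,3}
Reach set: {0,1,3}

Answer: UNREACHABLE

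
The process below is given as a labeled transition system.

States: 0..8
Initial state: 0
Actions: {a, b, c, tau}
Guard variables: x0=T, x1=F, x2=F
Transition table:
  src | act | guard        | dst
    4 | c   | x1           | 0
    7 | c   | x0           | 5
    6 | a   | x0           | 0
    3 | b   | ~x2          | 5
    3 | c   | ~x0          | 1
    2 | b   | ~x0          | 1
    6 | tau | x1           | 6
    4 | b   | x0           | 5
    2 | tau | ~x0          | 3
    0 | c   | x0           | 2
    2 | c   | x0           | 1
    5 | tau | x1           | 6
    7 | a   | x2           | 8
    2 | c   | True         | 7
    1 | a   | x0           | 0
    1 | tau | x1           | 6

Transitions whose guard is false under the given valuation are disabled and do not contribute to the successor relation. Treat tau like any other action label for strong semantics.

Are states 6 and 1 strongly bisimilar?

Bisimulation quotient by refinement:
  round 0: {{0,1,2,3,4,5,6,7,8}}
  round 1: {{0,2,7},{1,6},{3,4},{5,8}}
  round 2: {{0},{1,6},{2},{3,4},{5,8},{7}}
stable after 3 split(s): 6 block(s)
6∈{1,6}, 1∈{1,6}

Answer: BISIMILAR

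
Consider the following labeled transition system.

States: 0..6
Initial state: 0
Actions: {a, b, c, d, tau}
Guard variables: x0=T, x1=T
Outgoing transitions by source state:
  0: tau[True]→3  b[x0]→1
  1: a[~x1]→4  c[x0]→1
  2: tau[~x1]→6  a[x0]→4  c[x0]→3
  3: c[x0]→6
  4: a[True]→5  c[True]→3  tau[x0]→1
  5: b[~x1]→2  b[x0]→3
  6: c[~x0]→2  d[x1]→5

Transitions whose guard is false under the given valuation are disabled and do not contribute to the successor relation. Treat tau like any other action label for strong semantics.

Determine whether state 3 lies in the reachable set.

Answer: REACHABLE

Trace:
Guard filter leaves 11 enabled edge(s).
L0 = {0}
L1 = {1,3}  now seen {0,1,3}
L2 = {6}  now seen {0,1,3,6}
L3 = {5}  now seen {0,1,3,5,6}
Reach set: {0,1,3,5,6}
trace reaching 3: tau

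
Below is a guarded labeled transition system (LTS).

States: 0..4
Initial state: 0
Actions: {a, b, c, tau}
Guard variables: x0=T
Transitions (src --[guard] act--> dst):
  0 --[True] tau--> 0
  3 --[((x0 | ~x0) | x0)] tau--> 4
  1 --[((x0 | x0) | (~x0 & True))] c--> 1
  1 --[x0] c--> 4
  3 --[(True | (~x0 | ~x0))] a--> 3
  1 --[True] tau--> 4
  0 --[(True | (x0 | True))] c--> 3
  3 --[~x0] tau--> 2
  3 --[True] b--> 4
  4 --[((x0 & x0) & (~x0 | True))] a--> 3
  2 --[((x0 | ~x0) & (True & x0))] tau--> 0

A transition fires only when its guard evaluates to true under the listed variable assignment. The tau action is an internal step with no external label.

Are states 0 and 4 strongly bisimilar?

Compute ~ classes (split until stable):
  π0 = {{0,1,2,3,4}}
  π1 = {{0,1},{2},{3},{4}}
  π2 = {{0},{1},{2},{3},{4}}
Fixed point at round 3; 5 class(es).
[0]={0}  [4]={4}

Answer: NOT BISIMILAR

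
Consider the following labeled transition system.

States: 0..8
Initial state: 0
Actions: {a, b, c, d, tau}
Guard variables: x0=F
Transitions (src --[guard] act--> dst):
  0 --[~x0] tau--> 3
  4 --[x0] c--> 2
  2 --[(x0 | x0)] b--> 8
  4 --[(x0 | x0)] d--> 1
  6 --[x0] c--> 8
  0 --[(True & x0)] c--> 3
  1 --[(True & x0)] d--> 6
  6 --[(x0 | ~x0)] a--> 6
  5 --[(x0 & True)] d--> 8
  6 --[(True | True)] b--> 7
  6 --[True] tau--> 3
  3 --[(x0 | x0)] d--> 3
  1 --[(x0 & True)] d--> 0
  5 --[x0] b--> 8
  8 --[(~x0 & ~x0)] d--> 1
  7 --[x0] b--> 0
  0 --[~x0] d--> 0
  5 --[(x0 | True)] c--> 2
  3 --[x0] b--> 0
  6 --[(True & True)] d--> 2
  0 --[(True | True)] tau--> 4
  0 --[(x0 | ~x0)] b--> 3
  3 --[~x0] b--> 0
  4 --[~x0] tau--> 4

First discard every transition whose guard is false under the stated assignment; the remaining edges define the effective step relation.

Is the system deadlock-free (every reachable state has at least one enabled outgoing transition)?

Answer: DEADLOCK-FREE

Analysis:
Reach set: {0,3,4}
  0: b→3  d→0  tau→3  tau→4  [4 exit(s)]
  3: b→0  [1 exit(s)]
  4: tau→4  [1 exit(s)]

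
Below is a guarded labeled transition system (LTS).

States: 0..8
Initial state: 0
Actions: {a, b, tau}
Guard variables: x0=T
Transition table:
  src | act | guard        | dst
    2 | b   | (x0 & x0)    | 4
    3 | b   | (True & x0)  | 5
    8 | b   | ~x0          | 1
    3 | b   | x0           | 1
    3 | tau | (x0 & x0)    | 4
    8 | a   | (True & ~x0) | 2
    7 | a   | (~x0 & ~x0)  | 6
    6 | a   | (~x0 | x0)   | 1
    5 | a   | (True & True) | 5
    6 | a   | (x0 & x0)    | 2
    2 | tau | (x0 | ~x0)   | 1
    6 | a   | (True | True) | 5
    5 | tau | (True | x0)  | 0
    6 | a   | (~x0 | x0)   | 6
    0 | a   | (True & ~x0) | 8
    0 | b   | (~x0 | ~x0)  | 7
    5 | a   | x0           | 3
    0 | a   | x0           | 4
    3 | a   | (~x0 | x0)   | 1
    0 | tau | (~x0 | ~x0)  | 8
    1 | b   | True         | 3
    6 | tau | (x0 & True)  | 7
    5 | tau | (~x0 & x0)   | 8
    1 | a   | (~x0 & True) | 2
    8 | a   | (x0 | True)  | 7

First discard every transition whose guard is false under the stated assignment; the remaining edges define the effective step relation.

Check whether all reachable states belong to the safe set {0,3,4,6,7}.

Safe = {0,3,4,6,7}
Reach set: {0,4}
  0: safe
  4: safe

Answer: INVARIANT HOLDS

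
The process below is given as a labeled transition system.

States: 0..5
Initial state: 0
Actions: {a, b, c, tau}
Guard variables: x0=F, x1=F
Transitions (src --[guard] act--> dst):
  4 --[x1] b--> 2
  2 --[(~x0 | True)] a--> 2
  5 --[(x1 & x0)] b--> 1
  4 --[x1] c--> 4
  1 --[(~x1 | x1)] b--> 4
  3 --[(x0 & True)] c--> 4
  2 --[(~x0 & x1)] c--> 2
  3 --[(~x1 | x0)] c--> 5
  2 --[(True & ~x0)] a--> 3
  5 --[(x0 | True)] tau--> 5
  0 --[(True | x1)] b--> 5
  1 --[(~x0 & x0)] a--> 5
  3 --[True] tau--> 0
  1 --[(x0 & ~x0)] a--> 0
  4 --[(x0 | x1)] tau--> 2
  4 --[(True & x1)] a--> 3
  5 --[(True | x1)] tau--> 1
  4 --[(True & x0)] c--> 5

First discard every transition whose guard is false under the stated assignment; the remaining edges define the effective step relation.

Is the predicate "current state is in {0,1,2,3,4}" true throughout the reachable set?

Inv-set: {0,1,2,3,4}
R = {0,1,4,5}
  0: ok
  1: ok
  4: ok
  5: VIOLATES
counterexample path to 5: b

Answer: INVARIANT VIOLATED at state 5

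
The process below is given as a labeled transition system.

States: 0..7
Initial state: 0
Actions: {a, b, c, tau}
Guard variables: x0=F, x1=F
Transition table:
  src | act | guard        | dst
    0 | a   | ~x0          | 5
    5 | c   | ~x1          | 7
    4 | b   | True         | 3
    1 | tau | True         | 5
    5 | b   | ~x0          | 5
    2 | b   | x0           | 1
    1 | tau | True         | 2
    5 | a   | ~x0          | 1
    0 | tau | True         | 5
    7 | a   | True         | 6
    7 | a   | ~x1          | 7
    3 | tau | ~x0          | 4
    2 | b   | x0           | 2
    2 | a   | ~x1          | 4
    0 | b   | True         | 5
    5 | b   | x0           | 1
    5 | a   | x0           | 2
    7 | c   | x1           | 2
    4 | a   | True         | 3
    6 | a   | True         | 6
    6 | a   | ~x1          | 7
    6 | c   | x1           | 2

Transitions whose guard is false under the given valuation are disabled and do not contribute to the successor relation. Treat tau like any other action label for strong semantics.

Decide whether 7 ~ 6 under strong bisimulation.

Bisimulation quotient by refinement:
  P[0] = {{0,1,2,3,4,5,6,7}}
  P[1] = {{0},{1,3},{2,6,7},{4},{5}}
  P[2] = {{0},{1},{2},{3},{4},{5},{6,7}}
Fixed point at round 3; 7 class(es).
[7]={6,7}  [6]={6,7}

Answer: BISIMILAR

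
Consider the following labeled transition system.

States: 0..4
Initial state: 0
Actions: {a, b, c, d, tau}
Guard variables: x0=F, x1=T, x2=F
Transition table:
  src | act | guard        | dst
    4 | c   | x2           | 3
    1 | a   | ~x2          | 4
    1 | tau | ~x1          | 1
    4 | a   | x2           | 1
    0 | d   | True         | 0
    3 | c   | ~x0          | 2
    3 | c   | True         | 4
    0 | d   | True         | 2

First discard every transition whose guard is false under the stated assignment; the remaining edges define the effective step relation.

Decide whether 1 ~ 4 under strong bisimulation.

Compute ~ classes (split until stable):
  P[0] = {{0,1,2,3,4}}
  P[1] = {{0},{1},{2,4},{3}}
4 equivalence class(es) (converged in 2)
[1]={1}  [4]={2,4}

Answer: NOT BISIMILAR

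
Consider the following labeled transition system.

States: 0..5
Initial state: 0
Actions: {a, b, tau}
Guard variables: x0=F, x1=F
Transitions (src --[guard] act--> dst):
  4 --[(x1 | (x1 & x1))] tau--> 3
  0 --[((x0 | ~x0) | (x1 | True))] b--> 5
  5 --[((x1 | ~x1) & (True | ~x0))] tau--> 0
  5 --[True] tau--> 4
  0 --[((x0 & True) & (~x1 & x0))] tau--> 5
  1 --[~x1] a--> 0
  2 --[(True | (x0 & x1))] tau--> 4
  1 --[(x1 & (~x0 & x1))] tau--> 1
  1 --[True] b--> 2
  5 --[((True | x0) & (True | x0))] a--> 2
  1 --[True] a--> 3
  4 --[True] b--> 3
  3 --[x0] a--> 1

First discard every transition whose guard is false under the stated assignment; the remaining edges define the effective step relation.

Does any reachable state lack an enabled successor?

R = {0,2,3,4,5}
  0: b→5  [deg 1]
  2: tau→4  [deg 1]
  3: ∅  [deadlock]
  4: b→3  [deg 1]
  5: a→2  tau→0  tau→4  [deg 3]
witness 3: b·tau·b

Answer: DEADLOCK at state 3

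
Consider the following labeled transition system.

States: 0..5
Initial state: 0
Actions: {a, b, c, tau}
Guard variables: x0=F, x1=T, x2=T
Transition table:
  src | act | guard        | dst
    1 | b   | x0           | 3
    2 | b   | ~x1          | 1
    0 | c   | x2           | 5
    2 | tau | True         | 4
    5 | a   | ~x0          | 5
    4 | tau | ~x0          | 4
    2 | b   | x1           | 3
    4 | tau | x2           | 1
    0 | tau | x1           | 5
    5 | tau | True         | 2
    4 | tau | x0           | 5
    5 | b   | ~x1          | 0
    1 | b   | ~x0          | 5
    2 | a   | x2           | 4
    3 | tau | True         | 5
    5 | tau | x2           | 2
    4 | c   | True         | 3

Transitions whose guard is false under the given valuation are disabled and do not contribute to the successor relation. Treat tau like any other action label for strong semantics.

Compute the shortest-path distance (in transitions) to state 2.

BFS to 2:
  L0 = {0}
  L1 = {5}
  L2 = {2}
depth(2)=2, e.g. c·tau

Answer: 2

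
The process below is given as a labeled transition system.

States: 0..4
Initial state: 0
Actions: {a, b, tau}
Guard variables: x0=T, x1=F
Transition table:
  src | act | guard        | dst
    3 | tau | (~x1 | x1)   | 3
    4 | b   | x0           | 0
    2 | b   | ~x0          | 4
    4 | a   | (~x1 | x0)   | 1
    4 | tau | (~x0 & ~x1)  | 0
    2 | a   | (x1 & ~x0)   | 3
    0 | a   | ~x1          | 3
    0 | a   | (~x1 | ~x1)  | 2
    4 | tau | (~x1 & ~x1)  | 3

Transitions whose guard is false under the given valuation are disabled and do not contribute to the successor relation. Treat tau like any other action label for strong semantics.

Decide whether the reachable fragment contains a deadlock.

Reachable = {0,2,3}
  0: a→2  a→3  [deg 2]
  2: ∅  [no exit]
  3: tau→3  [deg 1]
trace reaching 2: a

Answer: DEADLOCK at state 2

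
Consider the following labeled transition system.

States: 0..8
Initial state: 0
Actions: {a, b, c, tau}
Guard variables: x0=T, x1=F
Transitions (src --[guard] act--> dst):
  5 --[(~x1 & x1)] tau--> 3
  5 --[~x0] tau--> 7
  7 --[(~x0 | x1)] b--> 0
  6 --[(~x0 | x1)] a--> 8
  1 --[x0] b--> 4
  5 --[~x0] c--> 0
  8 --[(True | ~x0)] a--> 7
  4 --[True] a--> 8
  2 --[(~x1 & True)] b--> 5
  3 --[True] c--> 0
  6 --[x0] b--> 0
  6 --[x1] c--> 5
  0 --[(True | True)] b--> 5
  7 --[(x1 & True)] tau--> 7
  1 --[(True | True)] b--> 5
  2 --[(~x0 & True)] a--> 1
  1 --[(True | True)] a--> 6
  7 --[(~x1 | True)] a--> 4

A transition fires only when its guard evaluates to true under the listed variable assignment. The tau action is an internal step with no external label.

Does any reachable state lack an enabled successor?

Reach set: {0,5}
  0: b→5  [1 exit(s)]
  5: ∅  [no exit]
trace reaching 5: b

Answer: DEADLOCK at state 5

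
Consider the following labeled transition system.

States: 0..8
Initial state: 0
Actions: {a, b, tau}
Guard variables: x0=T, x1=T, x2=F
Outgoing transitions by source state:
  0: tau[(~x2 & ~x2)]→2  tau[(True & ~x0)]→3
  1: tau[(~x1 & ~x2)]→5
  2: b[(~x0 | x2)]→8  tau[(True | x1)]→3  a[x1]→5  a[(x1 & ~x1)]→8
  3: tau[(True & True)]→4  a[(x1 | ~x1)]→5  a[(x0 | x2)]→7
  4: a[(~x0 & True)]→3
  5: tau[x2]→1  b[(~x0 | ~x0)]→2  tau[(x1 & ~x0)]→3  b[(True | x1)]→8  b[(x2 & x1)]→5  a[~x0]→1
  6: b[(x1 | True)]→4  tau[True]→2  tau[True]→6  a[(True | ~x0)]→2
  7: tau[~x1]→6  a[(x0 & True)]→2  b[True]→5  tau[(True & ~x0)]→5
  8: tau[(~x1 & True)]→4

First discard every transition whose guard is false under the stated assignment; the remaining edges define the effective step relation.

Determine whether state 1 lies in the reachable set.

Answer: UNREACHABLE

Analysis:
13 transition(s) survive guard evaluation.
Layer 0: {0}
Layer 1: {2}  now seen {0,2}
Layer 2: {3,5}  now seen {0,2,3,5}
Layer 3: {4,7,8}  now seen {0,2,3,4,5,7,8}
Reachable = {0,2,3,4,5,7,8}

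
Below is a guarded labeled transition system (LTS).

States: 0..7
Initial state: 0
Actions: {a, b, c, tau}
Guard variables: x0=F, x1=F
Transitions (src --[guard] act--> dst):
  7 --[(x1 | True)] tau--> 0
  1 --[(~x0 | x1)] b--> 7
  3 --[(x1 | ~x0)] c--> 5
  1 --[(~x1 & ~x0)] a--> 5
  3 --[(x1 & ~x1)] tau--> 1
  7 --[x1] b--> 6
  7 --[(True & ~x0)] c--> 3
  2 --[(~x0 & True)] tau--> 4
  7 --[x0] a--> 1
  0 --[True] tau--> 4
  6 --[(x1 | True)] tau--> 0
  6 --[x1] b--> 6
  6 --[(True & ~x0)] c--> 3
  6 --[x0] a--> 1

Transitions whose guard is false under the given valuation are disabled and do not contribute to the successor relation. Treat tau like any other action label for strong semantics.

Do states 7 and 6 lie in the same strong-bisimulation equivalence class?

Compute ~ classes (split until stable):
  P[0] = {{0,1,2,3,4,5,6,7}}
  P[1] = {{0,2},{1},{3},{4,5},{6,7}}
Fixed point at round 2; 5 class(es).
[7]={6,7}  [6]={6,7}

Answer: BISIMILAR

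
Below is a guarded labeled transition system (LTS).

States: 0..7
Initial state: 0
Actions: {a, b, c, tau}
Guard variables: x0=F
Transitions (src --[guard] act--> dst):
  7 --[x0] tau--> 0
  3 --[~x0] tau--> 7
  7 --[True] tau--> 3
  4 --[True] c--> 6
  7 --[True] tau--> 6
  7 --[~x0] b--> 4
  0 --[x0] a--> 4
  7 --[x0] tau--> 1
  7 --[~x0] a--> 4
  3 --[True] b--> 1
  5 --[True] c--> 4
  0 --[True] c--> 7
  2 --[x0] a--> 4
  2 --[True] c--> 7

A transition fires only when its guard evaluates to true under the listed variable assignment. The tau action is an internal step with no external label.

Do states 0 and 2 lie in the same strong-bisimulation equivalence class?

Answer: BISIMILAR

Analysis:
Bisimulation quotient by refinement:
  round 0: {{0,1,2,3,4,5,6,7}}
  round 1: {{0,2,4,5},{1,6},{3},{7}}
  round 2: {{0,2},{1,6},{3},{4},{5},{7}}
6 equivalence class(es) (converged in 3)
class of 0: {0,2}; class of 2: {0,2}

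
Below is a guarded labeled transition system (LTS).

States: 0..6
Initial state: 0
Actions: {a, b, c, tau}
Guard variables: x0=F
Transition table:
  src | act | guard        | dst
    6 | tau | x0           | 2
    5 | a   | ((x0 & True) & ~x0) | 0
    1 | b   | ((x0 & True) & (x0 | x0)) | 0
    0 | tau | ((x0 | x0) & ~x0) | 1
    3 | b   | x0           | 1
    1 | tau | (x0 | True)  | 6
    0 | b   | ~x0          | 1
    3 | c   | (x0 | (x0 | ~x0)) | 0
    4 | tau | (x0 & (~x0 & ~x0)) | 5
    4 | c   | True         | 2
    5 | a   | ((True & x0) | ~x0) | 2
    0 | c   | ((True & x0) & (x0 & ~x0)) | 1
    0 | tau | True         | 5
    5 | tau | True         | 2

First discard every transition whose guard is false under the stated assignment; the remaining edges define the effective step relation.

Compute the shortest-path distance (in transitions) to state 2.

Layered search for 2:
  Layer 0: {0}
  Layer 1: {1,5}
  Layer 2: {2,6}
depth(2)=2, e.g. tau·a

Answer: 2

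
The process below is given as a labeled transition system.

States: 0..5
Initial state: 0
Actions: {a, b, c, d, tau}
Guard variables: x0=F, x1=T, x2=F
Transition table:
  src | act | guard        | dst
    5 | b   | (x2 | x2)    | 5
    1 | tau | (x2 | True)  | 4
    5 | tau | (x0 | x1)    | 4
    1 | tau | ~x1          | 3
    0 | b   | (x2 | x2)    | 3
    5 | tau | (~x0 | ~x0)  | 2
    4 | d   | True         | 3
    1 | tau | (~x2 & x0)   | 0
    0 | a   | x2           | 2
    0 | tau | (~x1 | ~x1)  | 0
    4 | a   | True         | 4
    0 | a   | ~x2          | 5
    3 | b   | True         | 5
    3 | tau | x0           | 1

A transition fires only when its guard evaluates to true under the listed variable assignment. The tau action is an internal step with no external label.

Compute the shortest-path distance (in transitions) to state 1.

Answer: UNREACHABLE

Working:
Layered search for 1:
  Layer 0: {0}
  Layer 1: {5}
  Layer 2: {2,4}
  Layer 3: {3}
1 never appears.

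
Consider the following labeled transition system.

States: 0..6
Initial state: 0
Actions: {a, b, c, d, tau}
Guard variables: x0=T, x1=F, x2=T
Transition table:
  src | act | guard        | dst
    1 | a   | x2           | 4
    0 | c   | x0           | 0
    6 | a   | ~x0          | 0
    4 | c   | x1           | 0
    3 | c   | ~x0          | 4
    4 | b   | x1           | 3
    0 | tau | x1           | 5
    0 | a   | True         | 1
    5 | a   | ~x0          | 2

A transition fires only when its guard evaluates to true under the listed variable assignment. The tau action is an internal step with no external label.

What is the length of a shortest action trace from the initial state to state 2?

Answer: UNREACHABLE

Analysis:
Breadth-first toward 2:
  depth 0: {0}
  depth 1: {1}
  depth 2: {4}
2 never appears.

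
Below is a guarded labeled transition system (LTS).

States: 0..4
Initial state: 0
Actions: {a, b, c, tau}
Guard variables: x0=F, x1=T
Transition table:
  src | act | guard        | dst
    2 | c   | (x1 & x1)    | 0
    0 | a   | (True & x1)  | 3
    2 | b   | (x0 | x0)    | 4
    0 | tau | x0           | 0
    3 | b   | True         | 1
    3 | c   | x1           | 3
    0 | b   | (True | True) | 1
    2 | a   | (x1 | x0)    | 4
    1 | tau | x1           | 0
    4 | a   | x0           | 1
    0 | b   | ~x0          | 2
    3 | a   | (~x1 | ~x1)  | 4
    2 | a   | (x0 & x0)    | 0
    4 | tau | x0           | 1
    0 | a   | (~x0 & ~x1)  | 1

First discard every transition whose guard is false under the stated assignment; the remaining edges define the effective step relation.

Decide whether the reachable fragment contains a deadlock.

Reach set: {0,1,2,3,4}
  0: a→3  b→1  b→2  [deg 3]
  1: tau→0  [deg 1]
  2: a→4  c→0  [deg 2]
  3: b→1  c→3  [deg 2]
  4: ∅  [no exit]
Path to 4: b·a

Answer: DEADLOCK at state 4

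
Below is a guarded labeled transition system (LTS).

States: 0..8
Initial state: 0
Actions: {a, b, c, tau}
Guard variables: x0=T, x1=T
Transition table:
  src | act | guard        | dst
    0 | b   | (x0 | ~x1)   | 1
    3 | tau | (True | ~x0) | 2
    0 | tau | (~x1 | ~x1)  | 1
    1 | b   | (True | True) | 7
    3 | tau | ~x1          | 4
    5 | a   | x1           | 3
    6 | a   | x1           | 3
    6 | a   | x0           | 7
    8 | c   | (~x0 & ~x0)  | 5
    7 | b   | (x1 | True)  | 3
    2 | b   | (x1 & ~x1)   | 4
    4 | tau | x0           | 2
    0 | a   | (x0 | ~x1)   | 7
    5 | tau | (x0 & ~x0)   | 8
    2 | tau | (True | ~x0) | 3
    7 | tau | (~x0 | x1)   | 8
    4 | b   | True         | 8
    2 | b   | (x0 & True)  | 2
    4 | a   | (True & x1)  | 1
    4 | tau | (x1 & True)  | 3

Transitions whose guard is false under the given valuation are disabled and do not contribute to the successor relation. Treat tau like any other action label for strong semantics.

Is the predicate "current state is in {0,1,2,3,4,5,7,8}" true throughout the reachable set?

Answer: INVARIANT HOLDS

Working:
Allowed set {0,1,2,3,4,5,7,8}
Reach set: {0,1,2,3,7,8}
  0: safe
  1: safe
  2: safe
  3: safe
  7: safe
  8: safe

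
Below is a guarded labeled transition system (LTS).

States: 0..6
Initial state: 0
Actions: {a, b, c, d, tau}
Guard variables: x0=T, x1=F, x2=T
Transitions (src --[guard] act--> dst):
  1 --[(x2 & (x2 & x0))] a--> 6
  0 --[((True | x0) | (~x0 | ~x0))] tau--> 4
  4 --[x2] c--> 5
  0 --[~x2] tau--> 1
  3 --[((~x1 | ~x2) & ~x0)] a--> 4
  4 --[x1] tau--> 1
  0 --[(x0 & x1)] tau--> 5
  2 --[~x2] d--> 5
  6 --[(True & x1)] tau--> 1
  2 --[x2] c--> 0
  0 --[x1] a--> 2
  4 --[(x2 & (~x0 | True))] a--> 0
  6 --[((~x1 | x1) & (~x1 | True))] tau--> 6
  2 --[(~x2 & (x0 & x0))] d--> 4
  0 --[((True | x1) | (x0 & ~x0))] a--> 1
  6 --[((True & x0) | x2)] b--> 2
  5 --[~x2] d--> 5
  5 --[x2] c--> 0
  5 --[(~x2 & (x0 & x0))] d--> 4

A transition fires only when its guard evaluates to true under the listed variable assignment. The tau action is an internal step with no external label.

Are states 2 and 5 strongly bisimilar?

Bisimulation quotient by refinement:
  π0 = {{0,1,2,3,4,5,6}}
  π1 = {{0},{1},{2,5},{3},{4},{6}}
Fixed point at round 2; 6 class(es).
2∈{2,5}, 5∈{2,5}

Answer: BISIMILAR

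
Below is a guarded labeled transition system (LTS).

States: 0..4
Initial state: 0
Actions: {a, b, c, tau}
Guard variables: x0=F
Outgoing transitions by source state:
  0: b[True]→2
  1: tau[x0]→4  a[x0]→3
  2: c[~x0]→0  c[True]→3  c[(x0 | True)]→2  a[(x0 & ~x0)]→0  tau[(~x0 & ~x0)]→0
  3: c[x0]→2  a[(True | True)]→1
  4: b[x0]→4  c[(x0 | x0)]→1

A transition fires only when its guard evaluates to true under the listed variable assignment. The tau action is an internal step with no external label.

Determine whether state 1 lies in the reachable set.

After dropping false guards: 6 live edges.
L0 = {0}
L1 = {2}  total {0,2}
L2 = {3}  total {0,2,3}
L3 = {1}  total {0,1,2,3}
R = {0,1,2,3}
Path to 1: b·c·a

Answer: REACHABLE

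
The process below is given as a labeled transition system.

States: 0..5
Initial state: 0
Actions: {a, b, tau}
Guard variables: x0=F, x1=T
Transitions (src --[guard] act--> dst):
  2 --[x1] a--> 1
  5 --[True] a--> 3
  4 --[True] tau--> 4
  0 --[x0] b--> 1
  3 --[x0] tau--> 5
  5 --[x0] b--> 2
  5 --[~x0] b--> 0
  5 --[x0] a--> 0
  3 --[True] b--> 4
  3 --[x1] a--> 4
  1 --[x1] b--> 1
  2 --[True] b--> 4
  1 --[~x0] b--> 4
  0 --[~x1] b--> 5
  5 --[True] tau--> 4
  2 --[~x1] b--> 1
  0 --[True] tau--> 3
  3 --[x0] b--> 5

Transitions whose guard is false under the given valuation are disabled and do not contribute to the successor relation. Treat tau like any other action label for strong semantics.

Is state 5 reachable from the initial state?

Answer: UNREACHABLE

Working:
Guard filter leaves 11 enabled edge(s).
Layer 0: {0}
Layer 1: {3}  cumulative {0,3}
Layer 2: {4}  cumulative {0,3,4}
Reach set: {0,3,4}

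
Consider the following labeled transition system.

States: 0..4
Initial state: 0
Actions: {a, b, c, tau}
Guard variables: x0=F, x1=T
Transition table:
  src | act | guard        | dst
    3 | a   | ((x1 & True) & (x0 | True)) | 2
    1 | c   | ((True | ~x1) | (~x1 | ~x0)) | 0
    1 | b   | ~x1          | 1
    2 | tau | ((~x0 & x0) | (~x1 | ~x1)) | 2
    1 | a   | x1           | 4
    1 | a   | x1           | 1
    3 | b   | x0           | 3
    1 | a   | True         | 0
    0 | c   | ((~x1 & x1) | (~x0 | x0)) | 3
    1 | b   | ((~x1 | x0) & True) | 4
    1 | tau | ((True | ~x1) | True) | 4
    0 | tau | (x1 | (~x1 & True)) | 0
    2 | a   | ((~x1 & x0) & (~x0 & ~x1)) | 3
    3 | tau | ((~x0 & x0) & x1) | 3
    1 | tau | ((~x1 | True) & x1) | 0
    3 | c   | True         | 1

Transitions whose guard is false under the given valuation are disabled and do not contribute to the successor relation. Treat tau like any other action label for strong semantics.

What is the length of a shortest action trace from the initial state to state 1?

Answer: 2

Trace:
Breadth-first toward 1:
  depth 0: {0}
  depth 1: {3}
  depth 2: {1,2}
depth(1)=2, e.g. c·c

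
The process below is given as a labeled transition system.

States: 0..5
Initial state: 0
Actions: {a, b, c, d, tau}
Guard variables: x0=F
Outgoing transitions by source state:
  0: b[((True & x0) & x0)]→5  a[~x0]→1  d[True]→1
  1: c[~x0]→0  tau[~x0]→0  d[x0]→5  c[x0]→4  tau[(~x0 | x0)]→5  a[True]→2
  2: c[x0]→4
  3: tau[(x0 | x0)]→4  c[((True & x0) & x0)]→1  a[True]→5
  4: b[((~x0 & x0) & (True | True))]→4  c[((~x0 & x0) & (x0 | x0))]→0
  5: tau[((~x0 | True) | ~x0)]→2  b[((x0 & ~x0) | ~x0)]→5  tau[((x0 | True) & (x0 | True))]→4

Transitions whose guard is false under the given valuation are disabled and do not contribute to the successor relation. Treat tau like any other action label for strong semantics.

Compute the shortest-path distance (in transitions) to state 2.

Breadth-first toward 2:
  Layer 0: {0}
  Layer 1: {1}
  Layer 2: {2,5}
first hit 2 at d=2 via a·a

Answer: 2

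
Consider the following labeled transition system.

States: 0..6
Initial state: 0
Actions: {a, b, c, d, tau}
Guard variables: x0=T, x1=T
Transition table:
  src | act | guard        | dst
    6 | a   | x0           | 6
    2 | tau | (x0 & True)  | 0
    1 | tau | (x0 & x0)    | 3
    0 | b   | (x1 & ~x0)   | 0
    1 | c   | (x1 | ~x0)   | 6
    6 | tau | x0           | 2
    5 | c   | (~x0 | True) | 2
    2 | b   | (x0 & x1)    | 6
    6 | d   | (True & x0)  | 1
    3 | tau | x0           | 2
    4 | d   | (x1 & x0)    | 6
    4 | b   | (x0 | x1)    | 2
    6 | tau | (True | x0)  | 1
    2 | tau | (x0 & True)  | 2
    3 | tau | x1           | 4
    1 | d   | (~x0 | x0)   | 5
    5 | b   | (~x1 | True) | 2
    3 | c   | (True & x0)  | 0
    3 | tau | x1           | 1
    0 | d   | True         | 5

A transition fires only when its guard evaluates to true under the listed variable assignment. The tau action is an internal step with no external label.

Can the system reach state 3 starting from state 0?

19 transition(s) survive guard evaluation.
depth 0: {0}
depth 1: {5}  cumulative {0,5}
depth 2: {2}  cumulative {0,2,5}
depth 3: {6}  cumulative {0,2,5,6}
depth 4: {1}  cumulative {0,1,2,5,6}
depth 5: {3}  cumulative {0,1,2,3,5,6}
depth 6: {4}  cumulative {0,1,2,3,4,5,6}
R = {0,1,2,3,4,5,6}
Path to 3: d·c·b·tau·tau

Answer: REACHABLE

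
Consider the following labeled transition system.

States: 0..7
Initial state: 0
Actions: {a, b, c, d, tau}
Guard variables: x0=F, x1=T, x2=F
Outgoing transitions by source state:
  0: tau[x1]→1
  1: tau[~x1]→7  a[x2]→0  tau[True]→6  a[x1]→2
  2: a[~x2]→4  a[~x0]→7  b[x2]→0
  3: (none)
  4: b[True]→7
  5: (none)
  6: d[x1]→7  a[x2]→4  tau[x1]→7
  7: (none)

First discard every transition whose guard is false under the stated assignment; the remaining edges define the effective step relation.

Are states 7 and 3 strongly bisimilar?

Answer: BISIMILAR

Trace:
Compute ~ classes (split until stable):
  π0 = {{0,1,2,3,4,5,6,7}}
  π1 = {{0},{1},{2},{3,5,7},{4},{6}}
6 equivalence class(es) (converged in 2)
[7]={3,5,7}  [3]={3,5,7}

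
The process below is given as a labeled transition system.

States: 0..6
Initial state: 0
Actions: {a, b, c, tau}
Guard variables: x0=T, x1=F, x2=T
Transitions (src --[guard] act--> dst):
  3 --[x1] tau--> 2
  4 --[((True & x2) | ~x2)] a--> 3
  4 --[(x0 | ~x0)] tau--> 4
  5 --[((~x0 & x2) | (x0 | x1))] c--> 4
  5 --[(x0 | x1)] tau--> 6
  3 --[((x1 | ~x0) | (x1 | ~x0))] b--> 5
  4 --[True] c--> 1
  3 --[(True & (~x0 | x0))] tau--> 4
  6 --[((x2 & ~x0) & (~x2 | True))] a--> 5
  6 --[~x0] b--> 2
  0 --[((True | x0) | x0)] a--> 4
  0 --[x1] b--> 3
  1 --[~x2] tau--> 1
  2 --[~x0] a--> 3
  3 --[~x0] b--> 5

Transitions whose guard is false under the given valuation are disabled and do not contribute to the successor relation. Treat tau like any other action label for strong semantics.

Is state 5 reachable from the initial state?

Guard filter leaves 7 enabled edge(s).
Layer 0: {0}
Layer 1: {4}  now seen {0,4}
Layer 2: {1,3}  now seen {0,1,3,4}
Reachable = {0,1,3,4}

Answer: UNREACHABLE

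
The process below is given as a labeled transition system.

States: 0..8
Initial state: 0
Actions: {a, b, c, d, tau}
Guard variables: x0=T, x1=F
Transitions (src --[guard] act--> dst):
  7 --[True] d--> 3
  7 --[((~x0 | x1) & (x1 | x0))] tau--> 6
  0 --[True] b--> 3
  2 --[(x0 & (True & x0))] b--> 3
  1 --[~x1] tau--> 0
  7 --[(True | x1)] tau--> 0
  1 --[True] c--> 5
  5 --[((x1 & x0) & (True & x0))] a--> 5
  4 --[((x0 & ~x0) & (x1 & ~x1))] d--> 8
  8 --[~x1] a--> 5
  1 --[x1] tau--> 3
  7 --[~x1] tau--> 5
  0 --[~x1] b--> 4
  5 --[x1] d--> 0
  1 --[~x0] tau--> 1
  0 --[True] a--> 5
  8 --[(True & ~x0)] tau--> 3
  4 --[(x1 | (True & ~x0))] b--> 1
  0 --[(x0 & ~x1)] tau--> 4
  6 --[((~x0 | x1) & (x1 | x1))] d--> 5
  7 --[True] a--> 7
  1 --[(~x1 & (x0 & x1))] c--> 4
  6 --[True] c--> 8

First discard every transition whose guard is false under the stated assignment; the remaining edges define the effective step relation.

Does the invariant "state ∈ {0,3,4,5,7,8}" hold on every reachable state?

Safe = {0,3,4,5,7,8}
Reach set: {0,3,4,5}
  0: ✓
  3: ✓
  4: ✓
  5: ✓

Answer: INVARIANT HOLDS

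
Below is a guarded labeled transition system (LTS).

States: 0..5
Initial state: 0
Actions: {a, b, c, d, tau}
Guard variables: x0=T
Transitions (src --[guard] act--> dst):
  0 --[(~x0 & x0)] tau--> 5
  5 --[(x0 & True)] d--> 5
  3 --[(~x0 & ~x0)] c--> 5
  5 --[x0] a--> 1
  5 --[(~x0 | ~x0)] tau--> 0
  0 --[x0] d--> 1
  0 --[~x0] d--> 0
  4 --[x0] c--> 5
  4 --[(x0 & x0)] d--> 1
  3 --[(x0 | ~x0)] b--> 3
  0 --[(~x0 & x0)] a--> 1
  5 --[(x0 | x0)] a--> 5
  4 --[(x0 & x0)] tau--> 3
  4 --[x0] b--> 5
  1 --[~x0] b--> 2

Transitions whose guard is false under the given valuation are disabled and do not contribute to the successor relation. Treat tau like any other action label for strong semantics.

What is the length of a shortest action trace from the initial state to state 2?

BFS to 2:
  Layer 0: {0}
  Layer 1: {1}
2 never appears.

Answer: UNREACHABLE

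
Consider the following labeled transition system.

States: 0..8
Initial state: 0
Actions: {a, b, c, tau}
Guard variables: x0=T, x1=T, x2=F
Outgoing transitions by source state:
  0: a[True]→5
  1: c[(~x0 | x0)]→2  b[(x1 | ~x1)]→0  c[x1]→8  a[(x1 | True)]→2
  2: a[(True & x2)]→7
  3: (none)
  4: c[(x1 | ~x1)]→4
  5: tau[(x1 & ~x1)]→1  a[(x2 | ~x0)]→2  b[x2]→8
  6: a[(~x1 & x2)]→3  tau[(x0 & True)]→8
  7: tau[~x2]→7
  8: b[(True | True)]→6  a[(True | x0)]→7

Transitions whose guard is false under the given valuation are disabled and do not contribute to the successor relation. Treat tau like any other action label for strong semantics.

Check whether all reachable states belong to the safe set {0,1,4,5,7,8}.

Allowed set {0,1,4,5,7,8}
R = {0,5}
  0: safe
  5: safe

Answer: INVARIANT HOLDS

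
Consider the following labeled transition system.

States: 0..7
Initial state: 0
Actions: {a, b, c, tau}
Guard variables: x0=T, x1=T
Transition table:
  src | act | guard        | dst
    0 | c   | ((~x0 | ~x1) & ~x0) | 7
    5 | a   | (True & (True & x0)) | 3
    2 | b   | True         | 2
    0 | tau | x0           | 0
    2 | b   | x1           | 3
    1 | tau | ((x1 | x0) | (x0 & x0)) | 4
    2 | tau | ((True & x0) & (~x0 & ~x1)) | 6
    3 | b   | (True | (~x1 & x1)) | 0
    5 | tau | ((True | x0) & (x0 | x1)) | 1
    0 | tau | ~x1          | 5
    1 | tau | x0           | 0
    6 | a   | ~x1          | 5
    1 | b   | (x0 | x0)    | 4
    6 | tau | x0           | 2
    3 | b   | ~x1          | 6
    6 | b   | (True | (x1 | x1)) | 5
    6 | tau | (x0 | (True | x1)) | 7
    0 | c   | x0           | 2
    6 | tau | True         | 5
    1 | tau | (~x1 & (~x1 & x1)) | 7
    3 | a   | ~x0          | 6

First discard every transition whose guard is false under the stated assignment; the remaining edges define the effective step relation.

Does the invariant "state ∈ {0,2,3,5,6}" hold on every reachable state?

Answer: INVARIANT HOLDS

Trace:
Inv-set: {0,2,3,5,6}
Reachable = {0,2,3}
  0: safe
  2: safe
  3: safe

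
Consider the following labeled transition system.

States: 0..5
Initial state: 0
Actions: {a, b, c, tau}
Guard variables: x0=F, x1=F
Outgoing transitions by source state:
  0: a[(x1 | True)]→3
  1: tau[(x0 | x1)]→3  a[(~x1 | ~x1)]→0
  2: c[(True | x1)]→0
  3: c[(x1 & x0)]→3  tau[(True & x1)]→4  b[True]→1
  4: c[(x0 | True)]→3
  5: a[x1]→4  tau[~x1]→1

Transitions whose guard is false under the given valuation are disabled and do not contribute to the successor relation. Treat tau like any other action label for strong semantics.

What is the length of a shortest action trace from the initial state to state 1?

Answer: 2

Trace:
Layered search for 1:
  L0 = {0}
  L1 = {3}
  L2 = {1}
first hit 1 at d=2 via a·b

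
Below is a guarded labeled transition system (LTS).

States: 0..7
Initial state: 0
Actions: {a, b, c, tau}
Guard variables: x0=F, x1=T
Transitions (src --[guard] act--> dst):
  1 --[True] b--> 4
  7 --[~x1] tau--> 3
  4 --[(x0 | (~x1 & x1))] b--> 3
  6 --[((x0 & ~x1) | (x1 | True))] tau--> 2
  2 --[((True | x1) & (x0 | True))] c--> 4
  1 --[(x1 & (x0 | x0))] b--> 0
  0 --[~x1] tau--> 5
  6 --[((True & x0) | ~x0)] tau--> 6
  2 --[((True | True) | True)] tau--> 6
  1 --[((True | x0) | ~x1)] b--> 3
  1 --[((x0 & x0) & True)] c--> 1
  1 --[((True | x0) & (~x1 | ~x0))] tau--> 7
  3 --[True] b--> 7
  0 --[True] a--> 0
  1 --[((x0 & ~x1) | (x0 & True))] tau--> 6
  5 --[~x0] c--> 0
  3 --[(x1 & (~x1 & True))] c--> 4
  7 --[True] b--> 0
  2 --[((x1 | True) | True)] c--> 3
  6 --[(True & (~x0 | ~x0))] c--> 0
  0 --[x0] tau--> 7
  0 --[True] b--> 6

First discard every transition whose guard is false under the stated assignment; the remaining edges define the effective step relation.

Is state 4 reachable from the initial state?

14 transition(s) survive guard evaluation.
L0 = {0}
L1 = {6}  total {0,6}
L2 = {2}  total {0,2,6}
L3 = {3,4}  total {0,2,3,4,6}
L4 = {7}  total {0,2,3,4,6,7}
Reach set: {0,2,3,4,6,7}
trace reaching 4: b·tau·c

Answer: REACHABLE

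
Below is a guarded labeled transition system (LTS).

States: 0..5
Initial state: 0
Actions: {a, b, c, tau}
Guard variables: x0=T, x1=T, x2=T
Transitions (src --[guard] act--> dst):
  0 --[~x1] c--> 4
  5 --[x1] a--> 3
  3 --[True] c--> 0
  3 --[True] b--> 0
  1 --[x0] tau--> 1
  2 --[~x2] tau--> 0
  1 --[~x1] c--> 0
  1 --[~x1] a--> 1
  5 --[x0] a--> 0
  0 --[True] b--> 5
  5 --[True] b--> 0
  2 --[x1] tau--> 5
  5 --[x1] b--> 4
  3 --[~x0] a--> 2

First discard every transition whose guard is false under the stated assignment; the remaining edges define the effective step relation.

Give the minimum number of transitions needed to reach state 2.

Breadth-first toward 2:
  Layer 0: {0}
  Layer 1: {5}
  Layer 2: {3,4}
2 never appears.

Answer: UNREACHABLE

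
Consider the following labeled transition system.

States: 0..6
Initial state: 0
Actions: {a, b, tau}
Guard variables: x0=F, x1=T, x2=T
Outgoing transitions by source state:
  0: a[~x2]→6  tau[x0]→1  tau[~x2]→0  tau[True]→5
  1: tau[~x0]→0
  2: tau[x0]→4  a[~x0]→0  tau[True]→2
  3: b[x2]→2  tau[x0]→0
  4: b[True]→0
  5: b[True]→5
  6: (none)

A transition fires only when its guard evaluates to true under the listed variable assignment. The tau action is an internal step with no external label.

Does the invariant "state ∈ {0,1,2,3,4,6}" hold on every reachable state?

Answer: INVARIANT VIOLATED at state 5

Trace:
Allowed set {0,1,2,3,4,6}
R = {0,5}
  0: ✓
  5: outside
reach 5 via tau — violates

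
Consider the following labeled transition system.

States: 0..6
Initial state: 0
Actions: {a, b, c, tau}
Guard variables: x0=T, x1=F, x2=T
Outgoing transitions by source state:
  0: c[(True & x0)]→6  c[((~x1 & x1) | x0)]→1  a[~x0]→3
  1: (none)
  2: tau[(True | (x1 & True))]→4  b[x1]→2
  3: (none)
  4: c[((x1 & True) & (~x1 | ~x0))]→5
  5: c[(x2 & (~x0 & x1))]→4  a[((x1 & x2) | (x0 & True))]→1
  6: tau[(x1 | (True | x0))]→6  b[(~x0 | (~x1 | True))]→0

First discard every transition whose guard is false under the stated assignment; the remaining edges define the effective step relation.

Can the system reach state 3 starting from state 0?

6 transition(s) survive guard evaluation.
Layer 0: {0}
Layer 1: {1,6}  total {0,1,6}
R = {0,1,6}

Answer: UNREACHABLE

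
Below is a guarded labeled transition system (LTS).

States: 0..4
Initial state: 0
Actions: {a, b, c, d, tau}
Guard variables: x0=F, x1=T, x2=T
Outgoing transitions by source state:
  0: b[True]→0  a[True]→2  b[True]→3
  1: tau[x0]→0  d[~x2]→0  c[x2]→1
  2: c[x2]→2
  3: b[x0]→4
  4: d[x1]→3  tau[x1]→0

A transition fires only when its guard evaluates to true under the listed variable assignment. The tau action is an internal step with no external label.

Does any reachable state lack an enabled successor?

Answer: DEADLOCK at state 3

Working:
R = {0,2,3}
  0: a→2  b→0  b→3  [3 exit(s)]
  2: c→2  [1 exit(s)]
  3: ∅  [deadlock]
Path to 3: b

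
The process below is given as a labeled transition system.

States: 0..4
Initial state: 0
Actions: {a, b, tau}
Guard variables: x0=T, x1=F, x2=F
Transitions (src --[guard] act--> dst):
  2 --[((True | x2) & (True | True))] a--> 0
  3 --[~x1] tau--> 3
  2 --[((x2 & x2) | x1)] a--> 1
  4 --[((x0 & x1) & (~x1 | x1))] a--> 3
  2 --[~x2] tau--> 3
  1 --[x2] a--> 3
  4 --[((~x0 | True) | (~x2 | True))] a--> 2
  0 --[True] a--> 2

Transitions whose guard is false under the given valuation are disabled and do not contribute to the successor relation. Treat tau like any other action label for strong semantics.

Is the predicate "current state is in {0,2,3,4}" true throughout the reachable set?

Answer: INVARIANT HOLDS

Working:
Safe = {0,2,3,4}
Reach set: {0,2,3}
  0: ok
  2: ok
  3: ok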